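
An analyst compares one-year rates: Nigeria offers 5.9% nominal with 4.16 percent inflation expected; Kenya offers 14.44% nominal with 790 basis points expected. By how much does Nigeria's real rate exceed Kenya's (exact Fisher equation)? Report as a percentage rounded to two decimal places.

-4.39%

Nigeria: (1 + 0.0590)/(1 + 0.0416) − 1 = 1.6705%
Kenya: (1 + 0.1444)/(1 + 0.0790) − 1 = 6.0612%
Differential = 1.6705% − 6.0612% = -4.3907% → -4.39%.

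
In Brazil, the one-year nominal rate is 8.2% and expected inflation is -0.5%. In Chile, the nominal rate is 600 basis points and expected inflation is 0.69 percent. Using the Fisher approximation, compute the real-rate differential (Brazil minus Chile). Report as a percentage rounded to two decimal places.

3.39%

Brazil: 8.2% − (-0.5%) = 8.700%
Chile: 6% − 0.69% = 5.310%
Differential = 3.390% → 3.39%.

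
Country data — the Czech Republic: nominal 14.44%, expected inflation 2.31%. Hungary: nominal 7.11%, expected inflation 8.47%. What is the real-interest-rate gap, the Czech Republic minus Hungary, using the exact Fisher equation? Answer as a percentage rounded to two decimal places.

The Czech Republic: (1 + 0.1444)/(1 + 0.0231) − 1 = 11.8561%
Hungary: (1 + 0.0711)/(1 + 0.0847) − 1 = -1.2538%
Differential = 11.8561% − (-1.2538%) = 13.1099% → 13.11%.

13.11%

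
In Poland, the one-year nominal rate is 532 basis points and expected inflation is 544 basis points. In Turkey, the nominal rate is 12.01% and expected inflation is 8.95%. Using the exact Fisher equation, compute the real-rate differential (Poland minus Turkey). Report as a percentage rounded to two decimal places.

Poland: (1 + 0.0532)/(1 + 0.0544) − 1 = -0.1138%
Turkey: (1 + 0.1201)/(1 + 0.0895) − 1 = 2.8086%
Differential = -0.1138% − 2.8086% = -2.9224% → -2.92%.

-2.92%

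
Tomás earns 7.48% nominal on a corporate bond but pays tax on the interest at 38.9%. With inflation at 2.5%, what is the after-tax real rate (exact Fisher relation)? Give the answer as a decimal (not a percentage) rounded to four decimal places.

0.0202

After-tax nominal return = 7.48% × (1 − 0.389) = 4.57028%.
1 + r = 1.0457028 / 1.02500 = 1.020198
After-tax real rate = 1.020198 − 1 → 0.0202.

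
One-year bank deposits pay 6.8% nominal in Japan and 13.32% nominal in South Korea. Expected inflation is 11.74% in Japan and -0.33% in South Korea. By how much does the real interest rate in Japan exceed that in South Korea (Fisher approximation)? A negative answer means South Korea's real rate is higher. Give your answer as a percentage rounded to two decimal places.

Japan: 6.8% − 11.74% = -4.940%
South Korea: 13.32% − (-0.33%) = 13.650%
Differential = -18.590% → -18.59%.

-18.59%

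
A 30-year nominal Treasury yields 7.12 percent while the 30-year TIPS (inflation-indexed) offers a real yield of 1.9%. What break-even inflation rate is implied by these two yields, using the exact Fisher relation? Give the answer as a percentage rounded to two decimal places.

5.12%

(1 + π) = (1 + i)/(1 + r) = 1.07120 / 1.01900 = 1.051227
Break-even inflation = 1.051227 − 1 → 5.12%.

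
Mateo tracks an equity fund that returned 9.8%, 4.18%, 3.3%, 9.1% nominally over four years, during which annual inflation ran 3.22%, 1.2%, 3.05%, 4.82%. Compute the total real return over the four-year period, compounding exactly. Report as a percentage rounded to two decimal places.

14.26%

Nominal growth factor = 1.0980 × 1.0418 × 1.0330 × 1.0910 = 1.2891747
Price-level growth factor = 1.0322 × 1.0120 × 1.0305 × 1.0482 = 1.1283310
Real growth factor = 1.2891747 / 1.1283310 = 1.1425501
Total real return = 1.1425501 − 1 → 14.26%.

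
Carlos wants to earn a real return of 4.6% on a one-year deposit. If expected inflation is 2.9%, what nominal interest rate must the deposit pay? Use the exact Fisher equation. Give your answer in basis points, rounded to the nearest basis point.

(1 + i) = (1 + r)(1 + π) = 1.04600 × 1.02900 = 1.076334
i = 1.076334 − 1, so the required nominal rate is 763 basis points.

763 basis points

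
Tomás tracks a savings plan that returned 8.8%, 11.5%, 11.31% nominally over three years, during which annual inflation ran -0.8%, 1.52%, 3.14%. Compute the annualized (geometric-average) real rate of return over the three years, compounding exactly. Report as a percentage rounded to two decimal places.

Nominal growth factor = 1.0880 × 1.1150 × 1.1131 = 1.35032387
Price-level growth factor = 0.9920 × 1.0152 × 1.0314 = 1.03870066
Real growth factor = 1.35032387 / 1.03870066 = 1.30001253
Annualized real rate = 1.30001253^(1/3) − 1 = 9.1396% → 9.14%.

9.14%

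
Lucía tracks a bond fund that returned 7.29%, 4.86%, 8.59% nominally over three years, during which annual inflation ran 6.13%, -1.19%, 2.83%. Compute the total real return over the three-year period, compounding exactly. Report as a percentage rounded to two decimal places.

13.29%

Nominal growth factor = 1.0729 × 1.0486 × 1.0859 = 1.221684
Price-level growth factor = 1.0613 × 0.9881 × 1.0283 = 1.078348
Real growth factor = 1.221684 / 1.078348 = 1.132922
Total real return = 1.132922 − 1 → 13.29%.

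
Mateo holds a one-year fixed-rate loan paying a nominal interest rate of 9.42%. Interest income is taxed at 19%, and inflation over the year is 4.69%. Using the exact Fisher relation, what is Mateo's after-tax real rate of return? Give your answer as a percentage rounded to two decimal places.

After-tax nominal return = 9.42% × (1 − 0.19) = 7.6302%.
1 + r = 1.076302 / 1.04690 = 1.028085
After-tax real rate = 1.028085 − 1 → 2.81%.

2.81%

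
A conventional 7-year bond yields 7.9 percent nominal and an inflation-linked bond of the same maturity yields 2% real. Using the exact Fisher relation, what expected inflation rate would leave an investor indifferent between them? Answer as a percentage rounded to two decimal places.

(1 + π) = (1 + i)/(1 + r) = 1.07900 / 1.02000 = 1.057843
Break-even inflation = 1.057843 − 1 → 5.78%.

5.78%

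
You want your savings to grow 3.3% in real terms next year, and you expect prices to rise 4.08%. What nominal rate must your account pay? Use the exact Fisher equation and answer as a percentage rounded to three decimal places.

(1 + i) = (1 + r)(1 + π) = 1.03300 × 1.04080 = 1.0751464
i = 1.0751464 − 1, so the required nominal rate is 7.515%.

7.515%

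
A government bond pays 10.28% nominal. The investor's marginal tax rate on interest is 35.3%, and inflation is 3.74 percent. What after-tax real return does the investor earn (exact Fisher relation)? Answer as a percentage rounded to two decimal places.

2.81%

After-tax nominal return = 10.28% × (1 − 0.353) = 6.65116%.
1 + r = 1.0665116 / 1.03740 = 1.028062
After-tax real rate = 1.028062 − 1 → 2.81%.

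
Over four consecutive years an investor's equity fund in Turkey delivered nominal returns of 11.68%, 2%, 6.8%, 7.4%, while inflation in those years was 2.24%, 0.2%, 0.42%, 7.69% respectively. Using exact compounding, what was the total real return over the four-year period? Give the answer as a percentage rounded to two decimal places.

17.94%

Compound the nominal returns: 1.1168 × 1.0200 × 1.0680 × 1.0740 = 1.306625.
Compound inflation: 1.0224 × 1.0020 × 1.0042 × 1.0769 = 1.107858.
Deflate: 1.306625 / 1.107858 = 1.179416.
Total real return = 1.179416 − 1 → 17.94%.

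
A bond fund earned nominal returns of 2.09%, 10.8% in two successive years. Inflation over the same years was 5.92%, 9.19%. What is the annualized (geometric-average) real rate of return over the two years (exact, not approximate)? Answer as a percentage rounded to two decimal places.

Compound the nominal returns: 1.0209 × 1.1080 = 1.13115720.
Compound inflation: 1.0592 × 1.0919 = 1.15654048.
Deflate: 1.13115720 / 1.15654048 = 0.97805241.
Annualized real rate = 0.97805241^(1/2) − 1 = -1.1035% → -1.10%.

-1.10%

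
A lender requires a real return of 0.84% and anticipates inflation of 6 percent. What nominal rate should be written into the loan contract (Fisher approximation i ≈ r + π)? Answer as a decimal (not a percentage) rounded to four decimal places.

i ≈ r + π = 0.84% + 6% = 0.0684.

0.0684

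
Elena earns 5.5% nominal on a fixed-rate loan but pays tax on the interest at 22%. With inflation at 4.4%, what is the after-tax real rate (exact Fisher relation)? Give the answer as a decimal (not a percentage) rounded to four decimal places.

-0.0011

After-tax nominal return = 5.5% × (1 − 0.22) = 4.2900%.
1 + r = 1.04290 / 1.04400 = 0.998946
After-tax real rate = 0.998946 − 1 → -0.0011.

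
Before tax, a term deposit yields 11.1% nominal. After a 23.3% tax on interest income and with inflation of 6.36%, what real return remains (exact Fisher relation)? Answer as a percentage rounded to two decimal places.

After-tax nominal return = 11.1% × (1 − 0.233) = 8.5137%.
1 + r = 1.085137 / 1.06360 = 1.020249
After-tax real rate = 1.020249 − 1 → 2.02%.

2.02%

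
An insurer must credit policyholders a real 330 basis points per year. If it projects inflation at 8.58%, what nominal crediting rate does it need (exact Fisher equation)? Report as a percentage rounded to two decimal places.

12.16%

(1 + i) = (1 + r)(1 + π) = 1.03300 × 1.08580 = 1.1216314
i = 1.1216314 − 1, so the required nominal rate is 12.16%.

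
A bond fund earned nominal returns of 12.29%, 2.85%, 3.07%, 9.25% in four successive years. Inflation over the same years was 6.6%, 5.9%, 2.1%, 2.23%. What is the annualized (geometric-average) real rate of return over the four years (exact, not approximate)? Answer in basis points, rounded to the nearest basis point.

Nominal growth factor = 1.1229 × 1.0285 × 1.0307 × 1.0925 = 1.30046629
Price-level growth factor = 1.0660 × 1.0590 × 1.0210 × 1.0223 = 1.17830377
Real growth factor = 1.30046629 / 1.17830377 = 1.10367659
Annualized real rate = 1.10367659^(1/4) − 1 = 2.4968% → 250 basis points.

250 basis points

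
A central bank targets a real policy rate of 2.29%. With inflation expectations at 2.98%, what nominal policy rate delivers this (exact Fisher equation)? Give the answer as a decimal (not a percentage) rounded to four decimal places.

(1 + i) = (1 + r)(1 + π) = 1.02290 × 1.02980 = 1.05338242
i = 1.05338242 − 1, so the required nominal rate is 0.0534.

0.0534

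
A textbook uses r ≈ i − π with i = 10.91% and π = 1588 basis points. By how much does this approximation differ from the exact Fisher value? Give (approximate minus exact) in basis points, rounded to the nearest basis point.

Approximate: r ≈ 10.910% − 15.880% = -4.9700%
Exact: (1 + 0.1091)/(1 + 0.1588) − 1 = -4.2889%
Error = -4.9700% − (-4.2889%) = -0.6811% → -68 basis points.

-68 basis points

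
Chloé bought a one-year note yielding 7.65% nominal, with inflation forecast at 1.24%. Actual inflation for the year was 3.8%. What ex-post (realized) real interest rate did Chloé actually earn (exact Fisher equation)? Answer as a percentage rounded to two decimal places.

Ex-post: (1 + 0.0765)/(1 + 0.0380) − 1 = 3.7091%
So the realized real rate is 3.71%.

3.71%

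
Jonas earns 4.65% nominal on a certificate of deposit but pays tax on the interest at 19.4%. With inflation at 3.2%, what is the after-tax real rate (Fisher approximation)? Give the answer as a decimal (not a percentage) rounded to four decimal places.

0.0055

After-tax nominal return = 4.65% × (1 − 0.194) = 3.7479%.
r ≈ 3.7479% − 3.2% → 0.0055.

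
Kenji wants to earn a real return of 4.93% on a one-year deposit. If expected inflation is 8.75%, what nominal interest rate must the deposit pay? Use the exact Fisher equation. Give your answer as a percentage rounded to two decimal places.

14.11%

(1 + i) = (1 + r)(1 + π) = 1.04930 × 1.08750 = 1.14111375
i = 1.14111375 − 1, so the required nominal rate is 14.11%.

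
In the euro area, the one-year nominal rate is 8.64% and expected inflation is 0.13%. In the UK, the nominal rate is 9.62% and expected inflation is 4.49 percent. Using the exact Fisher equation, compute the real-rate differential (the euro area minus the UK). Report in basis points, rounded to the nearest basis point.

The euro area: (1 + 0.0864)/(1 + 0.0013) − 1 = 8.4990%
The UK: (1 + 0.0962)/(1 + 0.0449) − 1 = 4.9096%
Differential = 8.4990% − 4.9096% = 3.5894% → 359 basis points.

359 basis points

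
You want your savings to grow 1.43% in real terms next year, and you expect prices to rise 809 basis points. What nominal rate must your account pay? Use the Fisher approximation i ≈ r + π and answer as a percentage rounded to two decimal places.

i ≈ r + π = 1.43% + 8.09% = 9.52%.

9.52%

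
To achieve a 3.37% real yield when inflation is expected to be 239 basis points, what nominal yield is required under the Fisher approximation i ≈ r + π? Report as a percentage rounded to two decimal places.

i ≈ r + π = 3.37% + 2.39% = 5.76%.

5.76%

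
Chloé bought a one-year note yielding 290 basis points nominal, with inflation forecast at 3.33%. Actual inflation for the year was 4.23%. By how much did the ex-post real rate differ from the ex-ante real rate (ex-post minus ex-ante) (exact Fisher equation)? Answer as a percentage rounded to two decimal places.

Ex-ante: (1 + 0.0290)/(1 + 0.0333) − 1 = -0.4161%
Ex-post: (1 + 0.0290)/(1 + 0.0423) − 1 = -1.2760%
Difference (ex-post − ex-ante) = -0.8599% → -0.86%.

-0.86%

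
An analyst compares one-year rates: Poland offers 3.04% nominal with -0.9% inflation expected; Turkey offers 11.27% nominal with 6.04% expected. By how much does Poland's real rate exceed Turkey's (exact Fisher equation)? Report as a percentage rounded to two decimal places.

Poland: (1 + 0.0304)/(1 − 0.0090) − 1 = 3.9758%
Turkey: (1 + 0.1127)/(1 + 0.0604) − 1 = 4.9321%
Differential = 3.9758% − 4.9321% = -0.9563% → -0.96%.

-0.96%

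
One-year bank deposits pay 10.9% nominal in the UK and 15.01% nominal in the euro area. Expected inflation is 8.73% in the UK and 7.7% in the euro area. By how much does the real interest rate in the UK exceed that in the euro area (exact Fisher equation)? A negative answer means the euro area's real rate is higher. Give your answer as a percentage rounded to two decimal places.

The UK: (1 + 0.1090)/(1 + 0.0873) − 1 = 1.9958%
The euro area: (1 + 0.1501)/(1 + 0.0770) − 1 = 6.7874%
Differential = 1.9958% − 6.7874% = -4.7916% → -4.79%.

-4.79%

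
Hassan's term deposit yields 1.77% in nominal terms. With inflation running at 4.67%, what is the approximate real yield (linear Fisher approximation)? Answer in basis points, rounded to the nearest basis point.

r ≈ i − π = 1.77% − 4.67% = -290 basis points.

-290 basis points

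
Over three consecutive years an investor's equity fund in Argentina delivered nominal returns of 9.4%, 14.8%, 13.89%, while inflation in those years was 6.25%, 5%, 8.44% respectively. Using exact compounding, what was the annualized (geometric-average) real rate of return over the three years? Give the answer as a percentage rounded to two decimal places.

5.74%

Nominal growth factor = 1.0940 × 1.1480 × 1.1389 = 1.43035818
Price-level growth factor = 1.0625 × 1.0500 × 1.0844 = 1.20978375
Real growth factor = 1.43035818 / 1.20978375 = 1.18232550
Annualized real rate = 1.18232550^(1/3) − 1 = 5.7416% → 5.74%.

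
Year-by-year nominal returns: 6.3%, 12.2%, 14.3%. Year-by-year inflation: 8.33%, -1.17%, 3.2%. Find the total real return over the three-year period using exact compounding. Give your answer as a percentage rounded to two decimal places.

23.38%

Nominal growth factor = 1.0630 × 1.1220 × 1.1430 = 1.363240
Price-level growth factor = 1.0833 × 0.9883 × 1.0320 = 1.104885
Real growth factor = 1.363240 / 1.104885 = 1.233829
Total real return = 1.233829 − 1 → 23.38%.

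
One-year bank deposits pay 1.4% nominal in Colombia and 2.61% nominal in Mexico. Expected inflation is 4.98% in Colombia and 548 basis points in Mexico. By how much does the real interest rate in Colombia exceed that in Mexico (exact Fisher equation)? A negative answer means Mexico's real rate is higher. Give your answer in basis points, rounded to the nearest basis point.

Colombia: (1 + 0.0140)/(1 + 0.0498) − 1 = -3.4102%
Mexico: (1 + 0.0261)/(1 + 0.0548) − 1 = -2.7209%
Differential = -3.4102% − (-2.7209%) = -0.6893% → -69 basis points.

-69 basis points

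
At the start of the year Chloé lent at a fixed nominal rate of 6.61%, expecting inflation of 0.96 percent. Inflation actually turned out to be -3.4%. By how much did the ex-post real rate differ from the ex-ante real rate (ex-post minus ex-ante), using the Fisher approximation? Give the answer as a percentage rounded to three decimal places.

Ex-ante: 6.61% − 0.96% = 5.650%
Ex-post: 6.61% − (-3.4%) = 10.010%
Difference (ex-post − ex-ante) = 4.3600% → 4.360%.

4.360%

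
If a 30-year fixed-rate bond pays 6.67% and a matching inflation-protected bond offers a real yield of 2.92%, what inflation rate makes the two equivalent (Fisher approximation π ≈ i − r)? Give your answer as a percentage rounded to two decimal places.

3.75%

π ≈ i − r = 6.67% − 2.92% → 3.75%.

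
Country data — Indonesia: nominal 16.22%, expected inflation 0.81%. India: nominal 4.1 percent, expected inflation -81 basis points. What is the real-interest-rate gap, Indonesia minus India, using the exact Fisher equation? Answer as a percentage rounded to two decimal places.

10.34%

Indonesia: (1 + 0.1622)/(1 + 0.0081) − 1 = 15.2862%
India: (1 + 0.0410)/(1 − 0.0081) − 1 = 4.9501%
Differential = 15.2862% − 4.9501% = 10.3361% → 10.34%.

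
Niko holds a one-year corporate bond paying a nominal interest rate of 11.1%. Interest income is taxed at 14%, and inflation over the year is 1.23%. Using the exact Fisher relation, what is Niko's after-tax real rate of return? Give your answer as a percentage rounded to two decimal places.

8.21%

After-tax nominal return = 11.1% × (1 − 0.14) = 9.5460%.
1 + r = 1.09546 / 1.01230 = 1.0821496
After-tax real rate = 1.0821496 − 1 → 8.21%.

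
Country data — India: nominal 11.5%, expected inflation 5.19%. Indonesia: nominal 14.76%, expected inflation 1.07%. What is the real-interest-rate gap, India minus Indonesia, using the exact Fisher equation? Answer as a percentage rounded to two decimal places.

-7.55%

India: (1 + 0.1150)/(1 + 0.0519) − 1 = 5.9987%
Indonesia: (1 + 0.1476)/(1 + 0.0107) − 1 = 13.5451%
Differential = 5.9987% − 13.5451% = -7.5464% → -7.55%.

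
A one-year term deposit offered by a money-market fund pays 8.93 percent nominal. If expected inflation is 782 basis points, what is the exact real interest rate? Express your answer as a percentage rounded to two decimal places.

1.03%

By the Fisher equation, 1 + r = (1 + i)/(1 + π).
1 + r = 1.08930 / 1.07820 = 1.010295
r = 1.010295 − 1 = 1.0295%, i.e. 1.03%.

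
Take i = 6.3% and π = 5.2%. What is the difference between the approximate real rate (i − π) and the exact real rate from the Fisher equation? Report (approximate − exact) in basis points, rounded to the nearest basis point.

5 basis points

Approximate: r ≈ 6.300% − 5.200% = 1.1000%
Exact: (1 + 0.0630)/(1 + 0.0520) − 1 = 1.0456%
Error = 1.1000% − 1.0456% = 0.0544% → 5 basis points.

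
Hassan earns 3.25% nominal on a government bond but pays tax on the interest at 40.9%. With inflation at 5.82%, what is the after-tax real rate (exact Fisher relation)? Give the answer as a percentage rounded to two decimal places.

After-tax nominal return = 3.25% × (1 − 0.409) = 1.92075%.
1 + r = 1.0192075 / 1.05820 = 0.963152
After-tax real rate = 0.963152 − 1 → -3.68%.

-3.68%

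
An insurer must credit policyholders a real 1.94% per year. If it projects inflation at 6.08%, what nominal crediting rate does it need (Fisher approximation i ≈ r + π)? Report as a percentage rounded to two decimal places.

i ≈ r + π = 1.94% + 6.08% = 8.02%.

8.02%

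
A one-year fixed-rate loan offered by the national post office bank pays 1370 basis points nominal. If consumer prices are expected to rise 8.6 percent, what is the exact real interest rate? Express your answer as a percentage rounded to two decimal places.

4.70%

1 + r = 1.13700 / 1.08600 = 1.046961
r = 1.046961 − 1 = 4.6961%, i.e. 4.70%.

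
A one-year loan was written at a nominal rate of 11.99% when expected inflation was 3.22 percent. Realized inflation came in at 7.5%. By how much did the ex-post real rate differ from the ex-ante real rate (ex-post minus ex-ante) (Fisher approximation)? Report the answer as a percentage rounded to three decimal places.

-4.280%

Ex-ante: 11.99% − 3.22% = 8.770%
Ex-post: 11.99% − 7.5% = 4.490%
Difference (ex-post − ex-ante) = -4.2800% → -4.280%.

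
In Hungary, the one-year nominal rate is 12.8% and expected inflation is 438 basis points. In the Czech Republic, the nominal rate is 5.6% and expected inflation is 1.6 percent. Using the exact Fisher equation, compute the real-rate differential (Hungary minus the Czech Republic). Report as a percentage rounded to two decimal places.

Hungary: (1 + 0.1280)/(1 + 0.0438) − 1 = 8.0667%
The Czech Republic: (1 + 0.0560)/(1 + 0.0160) − 1 = 3.9370%
Differential = 8.0667% − 3.9370% = 4.1297% → 4.13%.

4.13%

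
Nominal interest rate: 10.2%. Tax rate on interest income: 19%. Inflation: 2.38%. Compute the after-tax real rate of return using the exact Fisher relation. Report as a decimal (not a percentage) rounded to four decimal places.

0.0575

After-tax nominal return = 10.2% × (1 − 0.19) = 8.2620%.
1 + r = 1.08262 / 1.02380 = 1.057453
After-tax real rate = 1.057453 − 1 → 0.0575.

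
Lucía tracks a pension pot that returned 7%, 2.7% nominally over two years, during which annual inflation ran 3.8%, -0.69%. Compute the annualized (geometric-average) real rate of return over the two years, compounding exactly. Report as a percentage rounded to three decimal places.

3.248%

Nominal growth factor = 1.0700 × 1.0270 = 1.09889000
Price-level growth factor = 1.0380 × 0.9931 = 1.03083780
Real growth factor = 1.09889000 / 1.03083780 = 1.06601640
Annualized real rate = 1.06601640^(1/2) − 1 = 3.2481% → 3.248%.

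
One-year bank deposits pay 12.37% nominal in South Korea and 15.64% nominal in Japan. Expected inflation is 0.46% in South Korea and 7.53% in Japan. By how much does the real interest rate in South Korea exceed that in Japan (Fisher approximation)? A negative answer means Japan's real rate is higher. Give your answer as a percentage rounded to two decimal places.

South Korea: 12.37% − 0.46% = 11.910%
Japan: 15.64% − 7.53% = 8.110%
Differential = 3.800% → 3.80%.

3.80%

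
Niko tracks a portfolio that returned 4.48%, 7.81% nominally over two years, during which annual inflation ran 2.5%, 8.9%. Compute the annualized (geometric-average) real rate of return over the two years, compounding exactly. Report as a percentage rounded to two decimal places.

0.45%

Compound the nominal returns: 1.0448 × 1.0781 = 1.12639888.
Compound inflation: 1.0250 × 1.0890 = 1.11622500.
Deflate: 1.12639888 / 1.11622500 = 1.00911454.
Annualized real rate = 1.00911454^(1/2) − 1 = 0.4547% → 0.45%.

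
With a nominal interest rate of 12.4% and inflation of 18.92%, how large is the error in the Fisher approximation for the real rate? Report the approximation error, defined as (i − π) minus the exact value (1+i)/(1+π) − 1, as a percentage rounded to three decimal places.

-1.037%

Approximate: r ≈ 12.400% − 18.920% = -6.5200%
Exact: (1 + 0.1240)/(1 + 0.1892) − 1 = -5.4827%
Error = -6.5200% − (-5.4827%) = -1.0373% → -1.037%.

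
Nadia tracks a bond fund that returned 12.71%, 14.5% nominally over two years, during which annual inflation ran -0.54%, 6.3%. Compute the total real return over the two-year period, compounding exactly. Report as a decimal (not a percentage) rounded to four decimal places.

Nominal growth factor = 1.1271 × 1.1450 = 1.290530
Price-level growth factor = 0.9946 × 1.0630 = 1.057260
Real growth factor = 1.290530 / 1.057260 = 1.220636
Total real return = 1.220636 − 1 → 0.2206.

0.2206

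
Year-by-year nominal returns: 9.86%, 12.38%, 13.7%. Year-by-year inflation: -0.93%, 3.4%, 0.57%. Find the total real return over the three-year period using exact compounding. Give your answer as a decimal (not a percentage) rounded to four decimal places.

0.3626

Compound the nominal returns: 1.0986 × 1.1238 × 1.1370 = 1.403748.
Compound inflation: 0.9907 × 1.0340 × 1.0057 = 1.030223.
Deflate: 1.403748 / 1.030223 = 1.362567.
Total real return = 1.362567 − 1 → 0.3626.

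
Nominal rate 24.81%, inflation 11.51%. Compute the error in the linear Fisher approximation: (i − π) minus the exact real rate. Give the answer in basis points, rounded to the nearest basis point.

Approximate: r ≈ 24.810% − 11.510% = 13.3000%
Exact: (1 + 0.2481)/(1 + 0.1151) − 1 = 11.9272%
Error = 13.3000% − 11.9272% = 1.3728% → 137 basis points.

137 basis points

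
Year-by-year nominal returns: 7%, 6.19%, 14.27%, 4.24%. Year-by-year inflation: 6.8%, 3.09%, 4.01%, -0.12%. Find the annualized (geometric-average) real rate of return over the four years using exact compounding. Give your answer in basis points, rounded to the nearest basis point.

430 basis points

Compound the nominal returns: 1.0700 × 1.0619 × 1.1427 × 1.0424 = 1.35342448.
Compound inflation: 1.0680 × 1.0309 × 1.0401 × 0.9988 = 1.14377717.
Deflate: 1.35342448 / 1.14377717 = 1.18329385.
Annualized real rate = 1.18329385^(1/4) − 1 = 4.2973% → 430 basis points.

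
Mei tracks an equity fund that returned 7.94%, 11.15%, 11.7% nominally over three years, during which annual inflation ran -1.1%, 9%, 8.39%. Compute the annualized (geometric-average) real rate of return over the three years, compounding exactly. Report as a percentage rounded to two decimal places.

4.68%

Nominal growth factor = 1.0794 × 1.1115 × 1.1170 = 1.34012421
Price-level growth factor = 0.9890 × 1.0900 × 1.0839 = 1.16845504
Real growth factor = 1.34012421 / 1.16845504 = 1.14691979
Annualized real rate = 1.14691979^(1/3) − 1 = 4.6753% → 4.68%.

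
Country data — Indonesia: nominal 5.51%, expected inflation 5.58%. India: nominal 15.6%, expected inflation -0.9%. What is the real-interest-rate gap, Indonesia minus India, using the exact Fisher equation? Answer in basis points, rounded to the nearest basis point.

-1672 basis points

Indonesia: (1 + 0.0551)/(1 + 0.0558) − 1 = -0.0663%
India: (1 + 0.1560)/(1 − 0.0090) − 1 = 16.6498%
Differential = -0.0663% − 16.6498% = -16.7161% → -1672 basis points.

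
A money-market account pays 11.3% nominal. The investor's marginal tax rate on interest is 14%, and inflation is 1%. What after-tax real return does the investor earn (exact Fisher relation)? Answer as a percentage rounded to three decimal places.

8.632%

After-tax nominal return = 11.3% × (1 − 0.14) = 9.7180%.
1 + r = 1.09718 / 1.01000 = 1.086317
After-tax real rate = 1.086317 − 1 → 8.632%.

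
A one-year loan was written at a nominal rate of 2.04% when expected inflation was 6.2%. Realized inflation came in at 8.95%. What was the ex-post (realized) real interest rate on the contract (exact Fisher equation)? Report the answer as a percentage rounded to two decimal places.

-6.34%

Ex-post: (1 + 0.0204)/(1 + 0.0895) − 1 = -6.3424%
So the realized real rate is -6.34%.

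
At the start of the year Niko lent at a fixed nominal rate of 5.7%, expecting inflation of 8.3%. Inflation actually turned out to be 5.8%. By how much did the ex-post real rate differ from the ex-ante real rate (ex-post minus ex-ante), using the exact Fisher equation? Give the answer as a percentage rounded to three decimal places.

2.306%

Ex-ante: (1 + 0.0570)/(1 + 0.0830) − 1 = -2.4007%
Ex-post: (1 + 0.0570)/(1 + 0.0580) − 1 = -0.0945%
Difference (ex-post − ex-ante) = 2.3062% → 2.306%.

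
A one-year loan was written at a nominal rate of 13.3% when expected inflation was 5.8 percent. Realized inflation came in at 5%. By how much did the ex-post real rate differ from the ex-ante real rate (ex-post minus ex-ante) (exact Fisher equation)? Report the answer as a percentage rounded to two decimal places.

0.82%

Ex-ante: (1 + 0.1330)/(1 + 0.0580) − 1 = 7.0888%
Ex-post: (1 + 0.1330)/(1 + 0.0500) − 1 = 7.9048%
Difference (ex-post − ex-ante) = 0.8159% → 0.82%.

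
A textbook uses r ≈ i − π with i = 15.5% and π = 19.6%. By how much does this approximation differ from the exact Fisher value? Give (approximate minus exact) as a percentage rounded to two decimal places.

-0.67%

Approximate: r ≈ 15.500% − 19.600% = -4.1000%
Exact: (1 + 0.1550)/(1 + 0.1960) − 1 = -3.4281%
Error = -4.1000% − (-3.4281%) = -0.6719% → -0.67%.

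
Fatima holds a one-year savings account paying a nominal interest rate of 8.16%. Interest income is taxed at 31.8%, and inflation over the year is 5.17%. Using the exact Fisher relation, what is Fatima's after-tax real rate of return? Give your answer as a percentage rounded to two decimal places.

After-tax nominal return = 8.16% × (1 − 0.318) = 5.56512%.
1 + r = 1.0556512 / 1.05170 = 1.003757
After-tax real rate = 1.003757 − 1 → 0.38%.

0.38%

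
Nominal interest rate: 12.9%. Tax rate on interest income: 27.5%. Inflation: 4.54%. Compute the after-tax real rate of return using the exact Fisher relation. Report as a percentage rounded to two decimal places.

4.60%

After-tax nominal return = 12.9% × (1 − 0.275) = 9.3525%.
1 + r = 1.093525 / 1.04540 = 1.046035
After-tax real rate = 1.046035 − 1 → 4.60%.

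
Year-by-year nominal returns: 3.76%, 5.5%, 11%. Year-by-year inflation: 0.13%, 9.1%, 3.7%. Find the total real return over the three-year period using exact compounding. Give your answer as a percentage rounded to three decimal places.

7.260%

Nominal growth factor = 1.0376 × 1.0550 × 1.1100 = 1.215081
Price-level growth factor = 1.0013 × 1.0910 × 1.0370 = 1.132838
Real growth factor = 1.215081 / 1.132838 = 1.072600
Total real return = 1.072600 − 1 → 7.260%.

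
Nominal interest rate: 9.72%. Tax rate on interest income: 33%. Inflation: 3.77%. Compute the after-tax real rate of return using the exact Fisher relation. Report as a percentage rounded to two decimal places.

After-tax nominal return = 9.72% × (1 − 0.33) = 6.5124%.
1 + r = 1.065124 / 1.03770 = 1.026428
After-tax real rate = 1.026428 − 1 → 2.64%.

2.64%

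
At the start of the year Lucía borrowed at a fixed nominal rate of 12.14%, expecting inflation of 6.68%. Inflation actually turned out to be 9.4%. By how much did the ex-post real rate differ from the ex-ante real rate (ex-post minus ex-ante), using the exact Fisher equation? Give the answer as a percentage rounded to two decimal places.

Ex-ante: (1 + 0.1214)/(1 + 0.0668) − 1 = 5.1181%
Ex-post: (1 + 0.1214)/(1 + 0.0940) − 1 = 2.5046%
Difference (ex-post − ex-ante) = -2.6135% → -2.61%.

-2.61%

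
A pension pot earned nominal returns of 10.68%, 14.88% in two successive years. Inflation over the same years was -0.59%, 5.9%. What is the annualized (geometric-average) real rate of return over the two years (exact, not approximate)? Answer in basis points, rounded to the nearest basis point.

990 basis points

Compound the nominal returns: 1.1068 × 1.1488 = 1.27149184.
Compound inflation: 0.9941 × 1.0590 = 1.05275190.
Deflate: 1.27149184 / 1.05275190 = 1.20777919.
Annualized real rate = 1.20777919^(1/2) − 1 = 9.8990% → 990 basis points.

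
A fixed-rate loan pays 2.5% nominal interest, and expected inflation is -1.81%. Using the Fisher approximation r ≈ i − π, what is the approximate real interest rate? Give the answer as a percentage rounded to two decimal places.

r ≈ i − π = 2.5% − (-1.81%) = 4.31%.

4.31%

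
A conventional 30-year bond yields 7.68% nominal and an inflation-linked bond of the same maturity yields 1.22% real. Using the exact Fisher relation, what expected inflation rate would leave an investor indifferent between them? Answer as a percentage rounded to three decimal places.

6.382%

(1 + π) = (1 + i)/(1 + r) = 1.07680 / 1.01220 = 1.063821
Break-even inflation = 1.063821 − 1 → 6.382%.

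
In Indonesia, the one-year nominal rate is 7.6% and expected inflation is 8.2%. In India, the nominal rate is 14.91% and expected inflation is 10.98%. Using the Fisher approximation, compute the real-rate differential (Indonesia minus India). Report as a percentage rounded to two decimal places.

Indonesia: 7.6% − 8.2% = -0.600%
India: 14.91% − 10.98% = 3.930%
Differential = -4.530% → -4.53%.

-4.53%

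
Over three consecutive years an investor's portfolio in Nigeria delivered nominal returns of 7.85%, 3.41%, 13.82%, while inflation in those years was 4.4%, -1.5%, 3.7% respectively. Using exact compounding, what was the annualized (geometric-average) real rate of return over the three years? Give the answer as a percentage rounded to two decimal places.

Compound the nominal returns: 1.0785 × 1.0341 × 1.1382 = 1.26940811.
Compound inflation: 1.0440 × 0.9850 × 1.0370 = 1.06638858.
Deflate: 1.26940811 / 1.06638858 = 1.19038044.
Annualized real rate = 1.19038044^(1/3) − 1 = 5.9811% → 5.98%.

5.98%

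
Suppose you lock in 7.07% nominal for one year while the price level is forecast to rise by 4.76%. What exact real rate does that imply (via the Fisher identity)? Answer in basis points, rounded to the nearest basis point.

By the Fisher identity, 1 + r = (1 + i)/(1 + π).
1 + r = 1.07070 / 1.04760 = 1.0220504
r = 1.0220504 − 1 = 2.20504%, i.e. 221 basis points.

221 basis points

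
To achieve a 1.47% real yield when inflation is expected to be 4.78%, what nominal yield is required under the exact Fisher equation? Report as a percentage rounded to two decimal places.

(1 + i) = (1 + r)(1 + π) = 1.01470 × 1.04780 = 1.06320266
i = 1.06320266 − 1, so the required nominal rate is 6.32%.

6.32%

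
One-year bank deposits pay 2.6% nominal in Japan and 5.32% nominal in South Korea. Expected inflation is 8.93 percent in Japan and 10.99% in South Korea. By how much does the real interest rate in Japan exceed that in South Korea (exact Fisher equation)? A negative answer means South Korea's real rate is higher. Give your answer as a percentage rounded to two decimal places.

Japan: (1 + 0.0260)/(1 + 0.0893) − 1 = -5.8111%
South Korea: (1 + 0.0532)/(1 + 0.1099) − 1 = -5.1086%
Differential = -5.8111% − (-5.1086%) = -0.7025% → -0.70%.

-0.70%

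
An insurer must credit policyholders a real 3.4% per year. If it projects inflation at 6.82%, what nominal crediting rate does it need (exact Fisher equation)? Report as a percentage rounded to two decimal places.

(1 + i) = (1 + r)(1 + π) = 1.03400 × 1.06820 = 1.1045188
i = 1.1045188 − 1, so the required nominal rate is 10.45%.

10.45%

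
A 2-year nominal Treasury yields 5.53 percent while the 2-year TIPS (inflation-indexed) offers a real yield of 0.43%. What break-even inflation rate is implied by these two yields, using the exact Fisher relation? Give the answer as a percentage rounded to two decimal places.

5.08%

(1 + π) = (1 + i)/(1 + r) = 1.05530 / 1.00430 = 1.050782
Break-even inflation = 1.050782 − 1 → 5.08%.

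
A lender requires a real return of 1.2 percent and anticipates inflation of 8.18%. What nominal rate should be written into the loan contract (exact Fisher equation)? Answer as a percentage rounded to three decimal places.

(1 + i) = (1 + r)(1 + π) = 1.01200 × 1.08180 = 1.0947816
i = 1.0947816 − 1, so the required nominal rate is 9.478%.

9.478%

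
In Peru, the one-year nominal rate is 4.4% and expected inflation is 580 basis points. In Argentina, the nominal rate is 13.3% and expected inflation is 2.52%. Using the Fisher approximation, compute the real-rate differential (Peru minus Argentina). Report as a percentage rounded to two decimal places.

-12.18%

Peru: 4.4% − 5.8% = -1.400%
Argentina: 13.3% − 2.52% = 10.780%
Differential = -12.180% → -12.18%.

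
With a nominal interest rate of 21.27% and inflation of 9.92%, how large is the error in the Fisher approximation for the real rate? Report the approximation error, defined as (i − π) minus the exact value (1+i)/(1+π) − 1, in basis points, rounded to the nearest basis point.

Approximate: r ≈ 21.270% − 9.920% = 11.3500%
Exact: (1 + 0.2127)/(1 + 0.0992) − 1 = 10.3257%
Error = 11.3500% − 10.3257% = 1.0243% → 102 basis points.

102 basis points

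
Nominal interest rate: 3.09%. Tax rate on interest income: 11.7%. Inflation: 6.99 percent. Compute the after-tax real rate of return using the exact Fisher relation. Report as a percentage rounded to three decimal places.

-3.983%

After-tax nominal return = 3.09% × (1 − 0.117) = 2.72847%.
1 + r = 1.0272847 / 1.06990 = 0.960169
After-tax real rate = 0.960169 − 1 → -3.983%.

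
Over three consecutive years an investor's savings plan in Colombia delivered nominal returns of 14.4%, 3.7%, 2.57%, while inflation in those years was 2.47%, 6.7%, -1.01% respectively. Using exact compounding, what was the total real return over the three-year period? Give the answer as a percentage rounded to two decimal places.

Nominal growth factor = 1.1440 × 1.0370 × 1.0257 = 1.216817
Price-level growth factor = 1.0247 × 1.0670 × 0.9899 = 1.082312
Real growth factor = 1.216817 / 1.082312 = 1.124275
Total real return = 1.124275 − 1 → 12.43%.

12.43%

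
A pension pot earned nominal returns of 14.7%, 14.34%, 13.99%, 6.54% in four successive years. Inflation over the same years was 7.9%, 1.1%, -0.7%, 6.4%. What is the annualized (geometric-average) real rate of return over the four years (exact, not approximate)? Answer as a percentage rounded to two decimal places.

Nominal growth factor = 1.1470 × 1.1434 × 1.1399 × 1.0654 = 1.59272593
Price-level growth factor = 1.0790 × 1.0110 × 0.9930 × 1.0640 = 1.15255982
Real growth factor = 1.59272593 / 1.15255982 = 1.38190305
Annualized real rate = 1.38190305^(1/4) − 1 = 8.4225% → 8.42%.

8.42%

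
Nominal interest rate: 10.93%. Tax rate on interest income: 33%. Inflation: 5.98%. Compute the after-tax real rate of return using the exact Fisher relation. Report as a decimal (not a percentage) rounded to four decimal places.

0.0127

After-tax nominal return = 10.93% × (1 − 0.33) = 7.3231%.
1 + r = 1.073231 / 1.05980 = 1.012673
After-tax real rate = 1.012673 − 1 → 0.0127.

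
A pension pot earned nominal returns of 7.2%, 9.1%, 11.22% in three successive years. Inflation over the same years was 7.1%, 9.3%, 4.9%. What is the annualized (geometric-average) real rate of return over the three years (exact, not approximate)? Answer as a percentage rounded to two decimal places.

1.94%

Nominal growth factor = 1.0720 × 1.0910 × 1.1122 = 1.30077573
Price-level growth factor = 1.0710 × 1.0930 × 1.0490 = 1.22796255
Real growth factor = 1.30077573 / 1.22796255 = 1.05929594
Annualized real rate = 1.05929594^(1/3) − 1 = 1.9387% → 1.94%.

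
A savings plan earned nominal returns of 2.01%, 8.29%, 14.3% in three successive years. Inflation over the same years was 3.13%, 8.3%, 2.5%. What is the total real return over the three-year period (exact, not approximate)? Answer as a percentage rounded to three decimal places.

10.291%

Compound the nominal returns: 1.0201 × 1.0829 × 1.1430 = 1.262634.
Compound inflation: 1.0313 × 1.0830 × 1.0250 = 1.144820.
Deflate: 1.262634 / 1.144820 = 1.102910.
Total real return = 1.102910 − 1 → 10.291%.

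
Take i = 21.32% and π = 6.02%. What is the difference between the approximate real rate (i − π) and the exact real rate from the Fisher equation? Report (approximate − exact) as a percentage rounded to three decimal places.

Approximate: r ≈ 21.320% − 6.020% = 15.3000%
Exact: (1 + 0.2132)/(1 + 0.0602) − 1 = 14.4312%
Error = 15.3000% − 14.4312% = 0.8688% → 0.869%.

0.869%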